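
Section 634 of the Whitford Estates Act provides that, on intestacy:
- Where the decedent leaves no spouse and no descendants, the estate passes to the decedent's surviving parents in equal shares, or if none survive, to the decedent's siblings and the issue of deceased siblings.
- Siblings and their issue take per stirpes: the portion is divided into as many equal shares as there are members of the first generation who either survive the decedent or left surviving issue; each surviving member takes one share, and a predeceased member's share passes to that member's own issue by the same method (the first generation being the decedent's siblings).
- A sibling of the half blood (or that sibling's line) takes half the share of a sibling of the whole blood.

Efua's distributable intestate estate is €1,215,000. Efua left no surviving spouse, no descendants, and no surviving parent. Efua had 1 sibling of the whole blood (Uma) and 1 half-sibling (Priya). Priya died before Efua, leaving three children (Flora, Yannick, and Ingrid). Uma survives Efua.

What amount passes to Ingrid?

Ingrid receives €135,000.

The entire €1,215,000 passes to the siblings and their issue.
Counting each half-blood sibling's line as half a unit, there are 3/2 units in €1,215,000, so one unit is €810,000. Whole-blood lines (Uma) take €810,000 each; half-blood lines (Priya) take €405,000 each.
Priya's share (€405,000) is divided into 3 shares of €135,000: Flora, Yannick, and Ingrid each take €135,000.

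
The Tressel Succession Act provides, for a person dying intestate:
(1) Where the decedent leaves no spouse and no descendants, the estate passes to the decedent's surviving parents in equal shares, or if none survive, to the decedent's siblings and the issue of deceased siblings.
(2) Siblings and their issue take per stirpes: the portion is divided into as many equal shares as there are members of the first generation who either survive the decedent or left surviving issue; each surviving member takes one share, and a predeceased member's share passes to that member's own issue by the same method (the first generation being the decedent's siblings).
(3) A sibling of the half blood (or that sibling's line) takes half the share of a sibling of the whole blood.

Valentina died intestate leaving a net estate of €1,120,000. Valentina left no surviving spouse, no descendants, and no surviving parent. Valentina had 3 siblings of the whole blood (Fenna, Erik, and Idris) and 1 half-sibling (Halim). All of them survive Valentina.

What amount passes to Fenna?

The entire €1,120,000 passes to the siblings and their issue.
Counting each half-blood sibling's line as half a unit, there are 7/2 units in €1,120,000, so one unit is €320,000. Whole-blood lines (Fenna, Erik, and Idris) take €320,000 each; half-blood lines (Halim) take €160,000 each.

Fenna receives €320,000.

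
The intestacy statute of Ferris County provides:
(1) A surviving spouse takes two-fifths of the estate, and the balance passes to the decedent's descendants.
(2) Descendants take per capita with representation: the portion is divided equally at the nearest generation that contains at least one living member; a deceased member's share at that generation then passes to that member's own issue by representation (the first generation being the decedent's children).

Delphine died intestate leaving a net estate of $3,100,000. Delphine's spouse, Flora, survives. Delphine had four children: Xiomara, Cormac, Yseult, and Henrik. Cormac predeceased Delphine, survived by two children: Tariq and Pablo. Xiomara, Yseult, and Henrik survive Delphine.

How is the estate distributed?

Flora takes two-fifths of $3,100,000 = $1,240,000. The remaining $1,860,000 passes to the descendants.
The descendants' portion ($1,860,000) is divided into 4 shares of $465,000: Xiomara, Yseult, and Henrik each take $465,000; Cormac's $465,000 share passes to Cormac's issue.
Cormac's share ($465,000) is divided into 2 shares of $232,500: Tariq and Pablo each take $232,500.

Flora: $1,240,000; Xiomara: $465,000; Tariq: $232,500; Pablo: $232,500; Yseult: $465,000; Henrik: $465,000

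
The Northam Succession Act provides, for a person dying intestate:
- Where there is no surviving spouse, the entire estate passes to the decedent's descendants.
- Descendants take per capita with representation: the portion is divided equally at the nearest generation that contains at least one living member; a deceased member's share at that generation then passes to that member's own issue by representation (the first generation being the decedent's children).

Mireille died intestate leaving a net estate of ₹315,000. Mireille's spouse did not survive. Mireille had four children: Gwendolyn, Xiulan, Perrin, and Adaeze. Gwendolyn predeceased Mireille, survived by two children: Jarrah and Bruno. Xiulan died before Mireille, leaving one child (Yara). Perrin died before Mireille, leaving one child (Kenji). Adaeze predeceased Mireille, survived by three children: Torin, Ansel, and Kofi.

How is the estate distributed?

The entire ₹315,000 passes to the descendants.
No child survives, so the initial division is made at the grandchildren's generation.
That amount (₹315,000) is divided into 7 shares of ₹45,000: Jarrah, Bruno, Yara, Kenji, Torin, Ansel, and Kofi each take ₹45,000.

Jarrah: ₹45,000; Bruno: ₹45,000; Yara: ₹45,000; Kenji: ₹45,000; Torin: ₹45,000; Ansel: ₹45,000; Kofi: ₹45,000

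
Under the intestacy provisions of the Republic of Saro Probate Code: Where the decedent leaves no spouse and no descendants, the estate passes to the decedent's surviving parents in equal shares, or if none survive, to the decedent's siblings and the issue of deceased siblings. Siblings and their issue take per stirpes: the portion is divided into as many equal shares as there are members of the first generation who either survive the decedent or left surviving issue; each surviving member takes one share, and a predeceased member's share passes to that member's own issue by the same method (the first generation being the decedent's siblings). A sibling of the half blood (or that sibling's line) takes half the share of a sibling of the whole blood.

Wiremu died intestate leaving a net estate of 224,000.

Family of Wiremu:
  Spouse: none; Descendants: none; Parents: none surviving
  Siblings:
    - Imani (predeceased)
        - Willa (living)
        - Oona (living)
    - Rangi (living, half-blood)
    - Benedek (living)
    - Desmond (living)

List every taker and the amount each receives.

The entire 224,000 passes to the siblings and their issue.
Counting each half-blood sibling's line as half a unit, there are 7/2 units in 224,000, so one unit is 64,000. Whole-blood lines (Imani, Benedek, and Desmond) take 64,000 each; half-blood lines (Rangi) take 32,000 each.
Imani's share (64,000) is divided into 2 shares of 32,000: Willa and Oona each take 32,000.

Willa: 32,000; Oona: 32,000; Rangi: 32,000; Benedek: 64,000; Desmond: 64,000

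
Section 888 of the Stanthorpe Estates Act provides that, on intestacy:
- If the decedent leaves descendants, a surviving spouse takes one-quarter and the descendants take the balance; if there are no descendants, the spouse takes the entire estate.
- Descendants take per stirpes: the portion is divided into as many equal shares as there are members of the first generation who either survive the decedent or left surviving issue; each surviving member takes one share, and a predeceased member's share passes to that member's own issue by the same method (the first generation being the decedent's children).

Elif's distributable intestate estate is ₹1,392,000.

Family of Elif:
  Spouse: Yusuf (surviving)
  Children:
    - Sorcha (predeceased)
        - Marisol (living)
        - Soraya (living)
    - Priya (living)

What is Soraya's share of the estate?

Soraya receives ₹261,000.

Yusuf takes one-quarter of ₹1,392,000 = ₹348,000. The remaining ₹1,044,000 passes to the descendants.
The descendants' portion (₹1,044,000) is divided into 2 shares of ₹522,000: Priya takes ₹522,000; Sorcha's ₹522,000 share passes to Sorcha's issue.
Sorcha's share (₹522,000) is divided into 2 shares of ₹261,000: Marisol and Soraya each take ₹261,000.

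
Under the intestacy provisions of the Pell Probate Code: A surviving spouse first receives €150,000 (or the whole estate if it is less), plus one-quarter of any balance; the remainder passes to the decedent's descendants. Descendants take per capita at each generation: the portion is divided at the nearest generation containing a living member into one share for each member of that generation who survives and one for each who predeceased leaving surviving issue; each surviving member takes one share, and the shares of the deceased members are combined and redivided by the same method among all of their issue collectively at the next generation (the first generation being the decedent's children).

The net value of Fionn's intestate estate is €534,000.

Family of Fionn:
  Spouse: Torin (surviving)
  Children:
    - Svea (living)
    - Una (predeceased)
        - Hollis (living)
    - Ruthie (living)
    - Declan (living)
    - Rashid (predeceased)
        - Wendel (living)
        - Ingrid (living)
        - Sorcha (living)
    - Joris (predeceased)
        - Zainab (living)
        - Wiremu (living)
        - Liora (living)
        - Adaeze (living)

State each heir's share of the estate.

Torin first takes €150,000, leaving a balance of €384,000. Torin then takes one-quarter of the balance (€96,000), for a total of €246,000. The remaining €288,000 passes to the descendants.
The descendants' portion (€288,000) is divided at the children's generation into 6 shares of €48,000. Svea, Ruthie, and Declan each take €48,000. The 3 shares of the deceased (Una, Rashid, and Joris) are combined into a pool of €144,000.
That pool (€144,000) is divided at the grandchildren's generation equally among Hollis, Wendel, Ingrid, Sorcha, Zainab, Wiremu, Liora, and Adaeze: €18,000 each.

Torin: €246,000; Svea: €48,000; Hollis: €18,000; Ruthie: €48,000; Declan: €48,000; Wendel: €18,000; Ingrid: €18,000; Sorcha: €18,000; Zainab: €18,000; Wiremu: €18,000; Liora: €18,000; Adaeze: €18,000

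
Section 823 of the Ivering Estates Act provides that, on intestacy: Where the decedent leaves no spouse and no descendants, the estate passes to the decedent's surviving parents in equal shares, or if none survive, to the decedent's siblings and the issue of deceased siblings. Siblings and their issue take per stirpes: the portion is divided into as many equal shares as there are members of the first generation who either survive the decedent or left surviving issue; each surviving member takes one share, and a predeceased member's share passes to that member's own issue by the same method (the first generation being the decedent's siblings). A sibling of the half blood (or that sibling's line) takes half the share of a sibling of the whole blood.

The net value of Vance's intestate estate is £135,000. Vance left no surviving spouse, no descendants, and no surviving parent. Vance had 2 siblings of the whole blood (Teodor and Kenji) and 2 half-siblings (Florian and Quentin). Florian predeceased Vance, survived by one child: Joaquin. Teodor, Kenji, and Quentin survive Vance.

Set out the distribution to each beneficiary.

Teodor: £45,000; Joaquin: £22,500; Kenji: £45,000; Quentin: £22,500

The entire £135,000 passes to the siblings and their issue.
Counting each half-blood sibling's line as half a unit, there are 3 units in £135,000, so one unit is £45,000. Whole-blood lines (Teodor and Kenji) take £45,000 each; half-blood lines (Florian and Quentin) take £22,500 each.
Florian's share (£22,500) passes entirely to Joaquin.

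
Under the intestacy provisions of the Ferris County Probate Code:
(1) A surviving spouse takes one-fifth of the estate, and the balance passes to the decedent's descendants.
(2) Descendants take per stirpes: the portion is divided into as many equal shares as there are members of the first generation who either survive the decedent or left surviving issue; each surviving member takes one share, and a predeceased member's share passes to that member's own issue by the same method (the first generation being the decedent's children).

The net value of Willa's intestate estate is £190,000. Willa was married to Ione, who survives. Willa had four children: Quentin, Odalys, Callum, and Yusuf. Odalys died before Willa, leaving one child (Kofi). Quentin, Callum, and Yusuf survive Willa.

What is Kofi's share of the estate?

Kofi receives £38,000.

Ione takes one-fifth of £190,000 = £38,000. The remaining £152,000 passes to the descendants.
The descendants' portion (£152,000) is divided into 4 shares of £38,000: Quentin, Callum, and Yusuf each take £38,000; Odalys's £38,000 share passes to Odalys's issue.
Odalys's share (£38,000) passes entirely to Kofi.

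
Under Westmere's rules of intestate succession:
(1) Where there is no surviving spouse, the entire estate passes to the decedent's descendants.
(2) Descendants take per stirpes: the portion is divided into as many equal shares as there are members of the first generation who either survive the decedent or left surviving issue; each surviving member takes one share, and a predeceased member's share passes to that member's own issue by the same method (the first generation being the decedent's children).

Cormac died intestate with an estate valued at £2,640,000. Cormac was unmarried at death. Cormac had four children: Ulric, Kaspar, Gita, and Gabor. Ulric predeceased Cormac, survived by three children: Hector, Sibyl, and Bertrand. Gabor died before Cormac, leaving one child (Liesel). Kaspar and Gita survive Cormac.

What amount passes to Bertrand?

Bertrand receives £220,000.

The entire £2,640,000 passes to the descendants.
That amount (£2,640,000) is divided into 4 shares of £660,000: Kaspar and Gita each take £660,000; Ulric's £660,000 share passes to Ulric's issue; Gabor's £660,000 share passes to Gabor's issue.
Ulric's share (£660,000) is divided into 3 shares of £220,000: Hector, Sibyl, and Bertrand each take £220,000.
Gabor's share (£660,000) passes entirely to Liesel.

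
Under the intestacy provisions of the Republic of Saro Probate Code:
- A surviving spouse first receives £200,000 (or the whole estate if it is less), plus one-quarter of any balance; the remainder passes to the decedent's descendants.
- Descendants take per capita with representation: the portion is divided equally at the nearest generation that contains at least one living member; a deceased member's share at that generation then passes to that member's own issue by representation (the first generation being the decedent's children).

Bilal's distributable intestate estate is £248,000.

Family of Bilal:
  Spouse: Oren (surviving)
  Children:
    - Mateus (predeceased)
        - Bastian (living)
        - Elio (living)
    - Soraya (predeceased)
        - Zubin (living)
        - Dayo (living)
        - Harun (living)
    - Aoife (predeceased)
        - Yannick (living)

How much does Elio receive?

Oren first takes £200,000, leaving a balance of £48,000. Oren then takes one-quarter of the balance (£12,000), for a total of £212,000. The remaining £36,000 passes to the descendants.
No child survives, so the initial division is made at the grandchildren's generation.
The descendants' portion (£36,000) is divided into 6 shares of £6,000: Bastian, Elio, Zubin, Dayo, Harun, and Yannick each take £6,000.

Elio receives £6,000.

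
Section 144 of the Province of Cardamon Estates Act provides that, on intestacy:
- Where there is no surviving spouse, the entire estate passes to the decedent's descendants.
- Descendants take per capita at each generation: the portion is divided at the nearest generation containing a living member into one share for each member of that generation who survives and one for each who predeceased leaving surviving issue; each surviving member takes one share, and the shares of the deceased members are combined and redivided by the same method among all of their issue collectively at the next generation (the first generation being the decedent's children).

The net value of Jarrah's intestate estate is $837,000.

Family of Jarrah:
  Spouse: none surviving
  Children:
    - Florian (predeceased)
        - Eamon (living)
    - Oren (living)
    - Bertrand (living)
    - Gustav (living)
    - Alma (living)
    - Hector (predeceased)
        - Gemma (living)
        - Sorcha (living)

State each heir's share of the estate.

The entire $837,000 passes to the descendants.
That amount ($837,000) is divided at the children's generation into 6 shares of $139,500. Oren, Bertrand, Gustav, and Alma each take $139,500. The 2 shares of the deceased (Florian and Hector) are combined into a pool of $279,000.
That pool ($279,000) is divided at the grandchildren's generation equally among Eamon, Gemma, and Sorcha: $93,000 each.

Eamon: $93,000; Oren: $139,500; Bertrand: $139,500; Gustav: $139,500; Alma: $139,500; Gemma: $93,000; Sorcha: $93,000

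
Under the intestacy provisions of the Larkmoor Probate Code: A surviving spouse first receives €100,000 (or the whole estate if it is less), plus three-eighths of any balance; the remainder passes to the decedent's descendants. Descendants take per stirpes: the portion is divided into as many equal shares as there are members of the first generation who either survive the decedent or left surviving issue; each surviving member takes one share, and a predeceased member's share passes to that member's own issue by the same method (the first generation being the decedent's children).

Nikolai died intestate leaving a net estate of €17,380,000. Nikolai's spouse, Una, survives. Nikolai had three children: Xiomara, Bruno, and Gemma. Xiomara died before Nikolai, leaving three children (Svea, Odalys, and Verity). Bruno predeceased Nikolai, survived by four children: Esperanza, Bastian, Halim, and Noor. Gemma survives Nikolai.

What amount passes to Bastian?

Una first takes €100,000, leaving a balance of €17,280,000. Una then takes three-eighths of the balance (€6,480,000), for a total of €6,580,000. The remaining €10,800,000 passes to the descendants.
The descendants' portion (€10,800,000) is divided into 3 shares of €3,600,000: Gemma takes €3,600,000; Xiomara's €3,600,000 share passes to Xiomara's issue; Bruno's €3,600,000 share passes to Bruno's issue.
Xiomara's share (€3,600,000) is divided into 3 shares of €1,200,000: Svea, Odalys, and Verity each take €1,200,000.
Bruno's share (€3,600,000) is divided into 4 shares of €900,000: Esperanza, Bastian, Halim, and Noor each take €900,000.

Bastian receives €900,000.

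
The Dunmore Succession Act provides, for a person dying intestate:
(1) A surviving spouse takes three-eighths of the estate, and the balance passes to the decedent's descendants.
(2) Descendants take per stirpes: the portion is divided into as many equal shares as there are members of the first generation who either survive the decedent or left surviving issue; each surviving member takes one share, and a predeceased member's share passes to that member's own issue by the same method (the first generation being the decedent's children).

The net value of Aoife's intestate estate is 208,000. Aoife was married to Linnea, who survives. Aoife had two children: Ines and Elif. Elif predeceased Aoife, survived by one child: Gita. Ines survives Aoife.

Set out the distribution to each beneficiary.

Linnea takes three-eighths of 208,000 = 78,000. The remaining 130,000 passes to the descendants.
The descendants' portion (130,000) is divided into 2 shares of 65,000: Ines takes 65,000; Elif's 65,000 share passes to Elif's issue.
Elif's share (65,000) passes entirely to Gita.

Linnea: 78,000; Ines: 65,000; Gita: 65,000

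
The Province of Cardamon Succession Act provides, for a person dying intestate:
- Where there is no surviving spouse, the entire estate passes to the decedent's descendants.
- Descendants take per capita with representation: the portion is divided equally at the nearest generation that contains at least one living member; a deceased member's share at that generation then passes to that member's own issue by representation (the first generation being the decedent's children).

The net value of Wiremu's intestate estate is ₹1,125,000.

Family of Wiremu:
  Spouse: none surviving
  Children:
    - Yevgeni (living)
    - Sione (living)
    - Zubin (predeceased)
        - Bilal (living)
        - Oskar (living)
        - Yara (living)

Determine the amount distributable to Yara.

The entire ₹1,125,000 passes to the descendants.
That amount (₹1,125,000) is divided into 3 shares of ₹375,000: Yevgeni and Sione each take ₹375,000; Zubin's ₹375,000 share passes to Zubin's issue.
Zubin's share (₹375,000) is divided into 3 shares of ₹125,000: Bilal, Oskar, and Yara each take ₹125,000.

Yara receives ₹125,000.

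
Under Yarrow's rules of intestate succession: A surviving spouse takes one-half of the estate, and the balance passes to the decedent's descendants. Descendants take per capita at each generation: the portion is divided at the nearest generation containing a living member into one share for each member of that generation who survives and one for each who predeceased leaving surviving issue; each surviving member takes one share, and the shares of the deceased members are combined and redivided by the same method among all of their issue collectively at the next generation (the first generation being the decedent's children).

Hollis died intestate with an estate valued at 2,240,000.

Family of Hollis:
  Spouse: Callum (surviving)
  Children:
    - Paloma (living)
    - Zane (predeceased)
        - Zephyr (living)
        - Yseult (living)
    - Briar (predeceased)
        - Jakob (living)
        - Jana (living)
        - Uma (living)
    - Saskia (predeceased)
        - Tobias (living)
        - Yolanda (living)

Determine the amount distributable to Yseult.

Callum takes one-half of 2,240,000 = 1,120,000. The remaining 1,120,000 passes to the descendants.
The descendants' portion (1,120,000) is divided at the children's generation into 4 shares of 280,000. Paloma takes 280,000. The 3 shares of the deceased (Zane, Briar, and Saskia) are combined into a pool of 840,000.
That pool (840,000) is divided at the grandchildren's generation equally among Zephyr, Yseult, Jakob, Jana, Uma, Tobias, and Yolanda: 120,000 each.

Yseult receives 120,000.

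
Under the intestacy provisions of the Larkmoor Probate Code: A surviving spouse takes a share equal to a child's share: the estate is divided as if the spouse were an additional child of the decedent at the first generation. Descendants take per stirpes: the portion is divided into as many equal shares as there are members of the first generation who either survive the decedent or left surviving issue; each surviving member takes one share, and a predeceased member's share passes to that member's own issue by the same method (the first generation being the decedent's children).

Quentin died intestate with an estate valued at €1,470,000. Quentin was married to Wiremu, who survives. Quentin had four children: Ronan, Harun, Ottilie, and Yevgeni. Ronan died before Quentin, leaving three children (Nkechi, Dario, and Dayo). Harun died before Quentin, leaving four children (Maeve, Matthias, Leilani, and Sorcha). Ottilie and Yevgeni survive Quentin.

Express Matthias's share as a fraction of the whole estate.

Matthias receives 1/20 of the estate.

The spouse counts as an additional share at the children's level, so there are 5 primary shares of €294,000. Wiremu takes one such share (€294,000).
The children's combined portion (€1,176,000) is divided into 4 shares of €294,000: Ottilie and Yevgeni each take €294,000; Ronan's €294,000 share passes to Ronan's issue; Harun's €294,000 share passes to Harun's issue.
Ronan's share (€294,000) is divided into 3 shares of €98,000: Nkechi, Dario, and Dayo each take €98,000.
Harun's share (€294,000) is divided into 4 shares of €73,500: Maeve, Matthias, Leilani, and Sorcha each take €73,500.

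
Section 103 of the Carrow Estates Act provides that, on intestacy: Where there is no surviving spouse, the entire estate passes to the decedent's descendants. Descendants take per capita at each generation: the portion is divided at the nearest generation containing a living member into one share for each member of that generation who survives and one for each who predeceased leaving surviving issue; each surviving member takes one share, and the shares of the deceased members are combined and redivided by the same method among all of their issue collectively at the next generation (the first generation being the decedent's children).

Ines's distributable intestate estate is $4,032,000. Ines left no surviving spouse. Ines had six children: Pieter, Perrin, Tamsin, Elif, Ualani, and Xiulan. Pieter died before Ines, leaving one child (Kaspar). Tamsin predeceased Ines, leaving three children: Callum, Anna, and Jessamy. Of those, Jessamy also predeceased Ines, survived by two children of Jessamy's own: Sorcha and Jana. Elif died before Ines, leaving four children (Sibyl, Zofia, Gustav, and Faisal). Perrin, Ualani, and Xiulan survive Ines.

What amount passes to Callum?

Callum receives $252,000.

The entire $4,032,000 passes to the descendants.
That amount ($4,032,000) is divided at the children's generation into 6 shares of $672,000. Perrin, Ualani, and Xiulan each take $672,000. The 3 shares of the deceased (Pieter, Tamsin, and Elif) are combined into a pool of $2,016,000.
That pool ($2,016,000) is divided at the grandchildren's generation into 8 shares of $252,000. Kaspar, Callum, Anna, Sibyl, Zofia, Gustav, and Faisal each take $252,000. The remaining share for the deceased Jessamy ($252,000) is carried to the next generation.
That pool ($252,000) is divided at the great-grandchildren's generation equally among Sorcha and Jana: $126,000 each.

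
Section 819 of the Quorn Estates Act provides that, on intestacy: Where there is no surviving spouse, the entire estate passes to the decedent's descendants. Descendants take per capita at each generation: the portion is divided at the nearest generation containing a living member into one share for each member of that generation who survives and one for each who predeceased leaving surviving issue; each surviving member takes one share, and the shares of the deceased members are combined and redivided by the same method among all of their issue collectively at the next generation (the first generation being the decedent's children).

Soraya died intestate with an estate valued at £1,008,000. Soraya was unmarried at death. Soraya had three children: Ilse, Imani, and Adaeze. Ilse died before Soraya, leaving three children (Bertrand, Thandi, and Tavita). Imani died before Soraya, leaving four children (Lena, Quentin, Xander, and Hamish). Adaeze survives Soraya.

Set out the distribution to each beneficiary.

The entire £1,008,000 passes to the descendants.
That amount (£1,008,000) is divided at the children's generation into 3 shares of £336,000. Adaeze takes £336,000. The 2 shares of the deceased (Ilse and Imani) are combined into a pool of £672,000.
That pool (£672,000) is divided at the grandchildren's generation equally among Bertrand, Thandi, Tavita, Lena, Quentin, Xander, and Hamish: £96,000 each.

Bertrand: £96,000; Thandi: £96,000; Tavita: £96,000; Lena: £96,000; Quentin: £96,000; Xander: £96,000; Hamish: £96,000; Adaeze: £336,000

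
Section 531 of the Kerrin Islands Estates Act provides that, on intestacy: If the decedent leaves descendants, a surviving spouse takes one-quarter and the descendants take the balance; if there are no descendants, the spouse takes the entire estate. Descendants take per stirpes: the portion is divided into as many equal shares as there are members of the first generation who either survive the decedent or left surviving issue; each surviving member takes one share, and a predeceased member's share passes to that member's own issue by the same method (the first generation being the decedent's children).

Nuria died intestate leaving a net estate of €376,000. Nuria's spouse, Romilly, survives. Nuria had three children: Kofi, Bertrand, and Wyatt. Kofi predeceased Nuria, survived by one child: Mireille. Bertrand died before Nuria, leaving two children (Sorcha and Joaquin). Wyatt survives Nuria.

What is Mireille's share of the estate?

Mireille receives €94,000.

Romilly takes one-quarter of €376,000 = €94,000. The remaining €282,000 passes to the descendants.
The descendants' portion (€282,000) is divided into 3 shares of €94,000: Wyatt takes €94,000; Kofi's €94,000 share passes to Kofi's issue; Bertrand's €94,000 share passes to Bertrand's issue.
Kofi's share (€94,000) passes entirely to Mireille.
Bertrand's share (€94,000) is divided into 2 shares of €47,000: Sorcha and Joaquin each take €47,000.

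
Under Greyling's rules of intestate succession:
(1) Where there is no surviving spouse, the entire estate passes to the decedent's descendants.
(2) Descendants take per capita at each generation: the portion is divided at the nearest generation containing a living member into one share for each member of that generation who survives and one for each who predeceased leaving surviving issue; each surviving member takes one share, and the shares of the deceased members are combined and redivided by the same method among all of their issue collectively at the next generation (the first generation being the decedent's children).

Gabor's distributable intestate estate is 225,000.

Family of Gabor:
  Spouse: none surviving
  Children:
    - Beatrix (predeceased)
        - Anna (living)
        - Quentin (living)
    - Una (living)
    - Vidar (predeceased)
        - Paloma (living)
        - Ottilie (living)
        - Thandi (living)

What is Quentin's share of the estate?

Quentin receives 30,000.

The entire 225,000 passes to the descendants.
That amount (225,000) is divided at the children's generation into 3 shares of 75,000. Una takes 75,000. The 2 shares of the deceased (Beatrix and Vidar) are combined into a pool of 150,000.
That pool (150,000) is divided at the grandchildren's generation equally among Anna, Quentin, Paloma, Ottilie, and Thandi: 30,000 each.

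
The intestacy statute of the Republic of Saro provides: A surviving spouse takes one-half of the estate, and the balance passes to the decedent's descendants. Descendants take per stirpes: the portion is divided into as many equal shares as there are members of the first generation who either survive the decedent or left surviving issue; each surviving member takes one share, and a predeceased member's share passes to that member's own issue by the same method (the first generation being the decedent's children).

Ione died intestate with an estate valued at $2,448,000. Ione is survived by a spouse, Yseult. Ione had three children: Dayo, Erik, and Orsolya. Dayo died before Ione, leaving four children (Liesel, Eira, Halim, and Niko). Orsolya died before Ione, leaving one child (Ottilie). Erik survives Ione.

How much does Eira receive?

Yseult takes one-half of $2,448,000 = $1,224,000. The remaining $1,224,000 passes to the descendants.
The descendants' portion ($1,224,000) is divided into 3 shares of $408,000: Erik takes $408,000; Dayo's $408,000 share passes to Dayo's issue; Orsolya's $408,000 share passes to Orsolya's issue.
Dayo's share ($408,000) is divided into 4 shares of $102,000: Liesel, Eira, Halim, and Niko each take $102,000.
Orsolya's share ($408,000) passes entirely to Ottilie.

Eira receives $102,000.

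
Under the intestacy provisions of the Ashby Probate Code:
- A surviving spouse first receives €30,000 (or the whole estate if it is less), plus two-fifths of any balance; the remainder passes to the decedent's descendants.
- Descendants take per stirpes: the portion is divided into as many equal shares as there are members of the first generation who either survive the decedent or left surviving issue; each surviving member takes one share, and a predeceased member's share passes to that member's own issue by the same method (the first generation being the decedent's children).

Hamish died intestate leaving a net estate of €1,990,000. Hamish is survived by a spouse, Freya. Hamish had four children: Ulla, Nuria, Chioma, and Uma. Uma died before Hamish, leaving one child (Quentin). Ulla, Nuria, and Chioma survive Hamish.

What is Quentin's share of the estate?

Freya first takes €30,000, leaving a balance of €1,960,000. Freya then takes two-fifths of the balance (€784,000), for a total of €814,000. The remaining €1,176,000 passes to the descendants.
The descendants' portion (€1,176,000) is divided into 4 shares of €294,000: Ulla, Nuria, and Chioma each take €294,000; Uma's €294,000 share passes to Uma's issue.
Uma's share (€294,000) passes entirely to Quentin.

Quentin receives €294,000.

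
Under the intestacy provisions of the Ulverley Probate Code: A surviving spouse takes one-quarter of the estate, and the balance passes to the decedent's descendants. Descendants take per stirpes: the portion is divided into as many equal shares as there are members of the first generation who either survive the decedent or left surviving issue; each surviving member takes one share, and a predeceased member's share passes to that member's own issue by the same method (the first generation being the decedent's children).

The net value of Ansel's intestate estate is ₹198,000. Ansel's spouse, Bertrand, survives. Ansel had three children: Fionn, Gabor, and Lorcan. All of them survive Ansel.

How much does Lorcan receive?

Bertrand takes one-quarter of ₹198,000 = ₹49,500. The remaining ₹148,500 passes to the descendants.
The descendants' portion (₹148,500) is divided into 3 shares of ₹49,500: Fionn, Gabor, and Lorcan each take ₹49,500.

Lorcan receives ₹49,500.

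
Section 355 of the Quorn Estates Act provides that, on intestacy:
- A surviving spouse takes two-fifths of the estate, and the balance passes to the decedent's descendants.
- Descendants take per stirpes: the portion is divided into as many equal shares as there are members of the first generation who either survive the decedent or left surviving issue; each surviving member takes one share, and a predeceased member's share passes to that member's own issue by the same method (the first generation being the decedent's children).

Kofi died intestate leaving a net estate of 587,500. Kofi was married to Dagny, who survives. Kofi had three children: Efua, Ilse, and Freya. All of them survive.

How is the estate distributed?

Dagny takes two-fifths of 587,500 = 235,000. The remaining 352,500 passes to the descendants.
The descendants' portion (352,500) is divided into 3 shares of 117,500: Efua, Ilse, and Freya each take 117,500.

Dagny: 235,000; Efua: 117,500; Ilse: 117,500; Freya: 117,500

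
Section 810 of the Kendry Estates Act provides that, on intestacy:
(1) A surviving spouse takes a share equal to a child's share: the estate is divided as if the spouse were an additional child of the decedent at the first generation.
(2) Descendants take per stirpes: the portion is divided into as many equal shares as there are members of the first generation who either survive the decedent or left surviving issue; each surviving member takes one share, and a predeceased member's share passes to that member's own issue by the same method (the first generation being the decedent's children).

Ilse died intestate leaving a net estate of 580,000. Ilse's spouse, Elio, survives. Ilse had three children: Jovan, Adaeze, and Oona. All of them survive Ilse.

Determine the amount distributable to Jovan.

Jovan receives 145,000.

The spouse counts as an additional share at the children's level, so there are 4 primary shares of 145,000. Elio takes one such share (145,000).
The children's combined portion (435,000) is divided into 3 shares of 145,000: Jovan, Adaeze, and Oona each take 145,000.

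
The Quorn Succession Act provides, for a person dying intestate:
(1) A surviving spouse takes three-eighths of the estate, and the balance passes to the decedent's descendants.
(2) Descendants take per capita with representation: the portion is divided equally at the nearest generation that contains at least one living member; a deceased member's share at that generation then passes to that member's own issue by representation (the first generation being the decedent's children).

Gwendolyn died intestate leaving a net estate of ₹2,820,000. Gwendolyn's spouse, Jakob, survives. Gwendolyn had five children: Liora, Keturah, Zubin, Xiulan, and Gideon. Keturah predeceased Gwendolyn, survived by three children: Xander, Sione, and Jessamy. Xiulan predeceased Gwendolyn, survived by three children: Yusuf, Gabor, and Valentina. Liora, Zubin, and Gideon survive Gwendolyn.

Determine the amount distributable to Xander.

Jakob takes three-eighths of ₹2,820,000 = ₹1,057,500. The remaining ₹1,762,500 passes to the descendants.
The descendants' portion (₹1,762,500) is divided into 5 shares of ₹352,500: Liora, Zubin, and Gideon each take ₹352,500; Keturah's ₹352,500 share passes to Keturah's issue; Xiulan's ₹352,500 share passes to Xiulan's issue.
Keturah's share (₹352,500) is divided into 3 shares of ₹117,500: Xander, Sione, and Jessamy each take ₹117,500.
Xiulan's share (₹352,500) is divided into 3 shares of ₹117,500: Yusuf, Gabor, and Valentina each take ₹117,500.

Xander receives ₹117,500.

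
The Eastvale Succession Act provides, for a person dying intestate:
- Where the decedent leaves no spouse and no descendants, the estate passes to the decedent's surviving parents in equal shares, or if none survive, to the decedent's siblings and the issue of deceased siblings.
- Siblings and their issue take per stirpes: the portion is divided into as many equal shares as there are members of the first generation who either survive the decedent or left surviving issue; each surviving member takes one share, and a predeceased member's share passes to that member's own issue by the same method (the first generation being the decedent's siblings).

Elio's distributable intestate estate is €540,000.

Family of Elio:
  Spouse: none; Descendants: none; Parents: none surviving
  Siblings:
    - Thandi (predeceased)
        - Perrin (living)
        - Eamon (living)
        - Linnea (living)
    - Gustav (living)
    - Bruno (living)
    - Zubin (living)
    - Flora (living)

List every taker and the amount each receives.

Perrin: €36,000; Eamon: €36,000; Linnea: €36,000; Gustav: €108,000; Bruno: €108,000; Zubin: €108,000; Flora: €108,000

The entire €540,000 passes to the siblings and their issue.
That amount (€540,000) is divided into 5 shares of €108,000: Gustav, Bruno, Zubin, and Flora each take €108,000; Thandi's €108,000 share passes to Thandi's issue.
Thandi's share (€108,000) is divided into 3 shares of €36,000: Perrin, Eamon, and Linnea each take €36,000.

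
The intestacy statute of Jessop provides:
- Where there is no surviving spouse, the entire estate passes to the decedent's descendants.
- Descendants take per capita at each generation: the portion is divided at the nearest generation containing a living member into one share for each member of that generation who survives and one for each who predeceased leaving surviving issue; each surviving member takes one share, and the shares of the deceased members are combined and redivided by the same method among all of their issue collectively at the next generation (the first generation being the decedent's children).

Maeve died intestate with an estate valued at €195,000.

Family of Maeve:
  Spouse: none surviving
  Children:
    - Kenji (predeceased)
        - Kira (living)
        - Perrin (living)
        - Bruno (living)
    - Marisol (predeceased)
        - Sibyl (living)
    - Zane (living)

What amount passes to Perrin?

The entire €195,000 passes to the descendants.
That amount (€195,000) is divided at the children's generation into 3 shares of €65,000. Zane takes €65,000. The 2 shares of the deceased (Kenji and Marisol) are combined into a pool of €130,000.
That pool (€130,000) is divided at the grandchildren's generation equally among Kira, Perrin, Bruno, and Sibyl: €32,500 each.

Perrin receives €32,500.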